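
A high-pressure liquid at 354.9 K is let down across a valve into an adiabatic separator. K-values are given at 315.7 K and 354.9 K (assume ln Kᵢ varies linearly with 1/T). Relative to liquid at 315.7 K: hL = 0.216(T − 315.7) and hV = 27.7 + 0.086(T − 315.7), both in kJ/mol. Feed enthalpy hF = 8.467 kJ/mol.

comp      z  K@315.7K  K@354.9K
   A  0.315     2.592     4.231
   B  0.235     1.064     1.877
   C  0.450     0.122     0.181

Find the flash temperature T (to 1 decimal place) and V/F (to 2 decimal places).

Adiabatic flash: solve Rachford–Rice at each trial T, then check hF = ψ·hV(T) + (1−ψ)·hL(T).
  T = 315.7 K: K = (2.592, 1.064, 0.122), RR gives ψ = 0.114, H_out = 3.167 kJ/mol
  T = 354.9 K: K = (4.231, 1.877, 0.181), RR gives ψ = 0.435, H_out = 18.296 kJ/mol
  T = 335.3 K: K = (3.359, 1.437, 0.150), RR gives ψ = 0.310, H_out = 12.043 kJ/mol
  T = 325.5 K: K = (2.962, 1.242, 0.136), RR gives ψ = 0.225, H_out = 8.063 kJ/mol
  T = 330.4 K: K = (3.158, 1.337, 0.143), RR gives ψ = 0.270, H_out = 10.147 kJ/mol
  T = 327.9 K: K = (3.057, 1.288, 0.139), RR gives ψ = 0.248, H_out = 9.109 kJ/mol
Linear interpolation between T = 325.5 (H_out = 8.063) and T = 327.9 (H_out = 9.109) on hF = 8.467 gives T ≈ 326.4 K, at which ψ = 0.23.

T = 326.4 K, V/F = 0.23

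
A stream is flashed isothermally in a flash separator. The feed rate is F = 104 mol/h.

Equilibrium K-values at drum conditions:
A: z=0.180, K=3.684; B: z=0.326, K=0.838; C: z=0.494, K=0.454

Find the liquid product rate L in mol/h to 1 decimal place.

L = 88.8 mol/h

Rachford–Rice: g(V/F) = Σ zᵢ(Kᵢ−1)/(1+V/F(Kᵢ−1)) = 0.
g(0) = ΣzᵢKᵢ − 1 = 0.161 and g(1) = 1 − Σzᵢ/Kᵢ = -0.526, so a root lies in (0, 1).
Iterate (Newton) starting at V/F = 0.5:
  V/F = 0.500: g = -0.2222, g' = -0.525 → V/F = 0.077
  V/F = 0.077: g = 0.0654, g' = -1.060 → V/F = 0.139
  V/F = 0.139: g = 0.0063, g' = -0.870 → V/F = 0.146
Converged at V/F = 0.146.
Then V = V/F·F = 0.1459·104 = 15.2 mol/h and L = F − V = 88.8 mol/h.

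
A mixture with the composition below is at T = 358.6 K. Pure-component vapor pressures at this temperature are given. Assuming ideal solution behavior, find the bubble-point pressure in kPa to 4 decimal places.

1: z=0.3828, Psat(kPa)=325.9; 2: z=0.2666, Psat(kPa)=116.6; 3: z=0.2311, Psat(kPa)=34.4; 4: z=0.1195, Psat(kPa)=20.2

At the bubble point ψ → 0, so ΣzᵢKᵢ = 1 with Kᵢ = Pᵢˢᵃᵗ/P ⇒ P = ΣzᵢPᵢˢᵃᵗ.
P = 0.3828·325.9 + 0.2666·116.6 + 0.2311·34.4 + 0.1195·20.2 = 166.2038 kPa

Pbub = 166.2038 kPa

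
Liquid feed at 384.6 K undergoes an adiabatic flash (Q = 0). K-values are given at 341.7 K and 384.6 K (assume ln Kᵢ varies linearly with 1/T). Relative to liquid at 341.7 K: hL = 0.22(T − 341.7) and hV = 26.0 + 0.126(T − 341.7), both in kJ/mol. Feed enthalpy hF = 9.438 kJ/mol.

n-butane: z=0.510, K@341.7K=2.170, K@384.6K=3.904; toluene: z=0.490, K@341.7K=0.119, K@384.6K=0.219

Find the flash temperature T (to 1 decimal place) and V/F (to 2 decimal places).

Adiabatic flash: solve Rachford–Rice at each trial T, then check hF = ψ·hV(T) + (1−ψ)·hL(T).
  T = 341.7 K: K = (2.170, 0.119), RR gives ψ = 0.160, H_out = 4.162 kJ/mol
  T = 384.6 K: K = (3.904, 0.219), RR gives ψ = 0.484, H_out = 20.076 kJ/mol
  T = 363.1 K: K = (2.960, 0.164), RR gives ψ = 0.360, H_out = 13.348 kJ/mol
  T = 352.4 K: K = (2.546, 0.140), RR gives ψ = 0.276, H_out = 9.264 kJ/mol
  T = 357.8 K: K = (2.750, 0.152), RR gives ψ = 0.322, H_out = 11.416 kJ/mol
  T = 355.1 K: K = (2.647, 0.146), RR gives ψ = 0.300, H_out = 10.367 kJ/mol
  T = 353.8 K: K = (2.598, 0.143), RR gives ψ = 0.289, H_out = 9.843 kJ/mol
Linear interpolation between T = 352.4 (H_out = 9.264) and T = 353.8 (H_out = 9.843) on hF = 9.438 gives T ≈ 352.8 K, at which ψ = 0.28.

T = 352.8 K, V/F = 0.28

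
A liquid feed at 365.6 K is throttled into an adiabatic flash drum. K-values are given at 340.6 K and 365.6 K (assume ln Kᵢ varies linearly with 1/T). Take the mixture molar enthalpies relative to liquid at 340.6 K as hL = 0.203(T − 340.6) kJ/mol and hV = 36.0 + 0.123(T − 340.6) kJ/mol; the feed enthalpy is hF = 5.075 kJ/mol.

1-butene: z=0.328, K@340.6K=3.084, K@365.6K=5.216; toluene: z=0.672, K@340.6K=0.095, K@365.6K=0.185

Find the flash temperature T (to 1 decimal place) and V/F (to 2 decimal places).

Adiabatic flash: solve Rachford–Rice at each trial T, then check hF = ψ·hV(T) + (1−ψ)·hL(T).
  T = 340.6 K: K = (3.084, 0.095), RR gives ψ = 0.040, H_out = 1.439 kJ/mol
  T = 365.6 K: K = (5.216, 0.185), RR gives ψ = 0.243, H_out = 13.339 kJ/mol
  T = 353.1 K: K = (4.048, 0.134), RR gives ψ = 0.158, H_out = 8.080 kJ/mol
  T = 346.9 K: K = (3.546, 0.113), RR gives ψ = 0.106, H_out = 5.041 kJ/mol
  T = 350.0 K: K = (3.791, 0.123), RR gives ψ = 0.133, H_out = 6.611 kJ/mol
  T = 348.4 K: K = (3.663, 0.118), RR gives ψ = 0.120, H_out = 5.814 kJ/mol
Linear interpolation between T = 346.9 (H_out = 5.041) and T = 348.4 (H_out = 5.814) on hF = 5.075 gives T ≈ 347.0 K, at which ψ = 0.11.

T = 347.0 K, V/F = 0.11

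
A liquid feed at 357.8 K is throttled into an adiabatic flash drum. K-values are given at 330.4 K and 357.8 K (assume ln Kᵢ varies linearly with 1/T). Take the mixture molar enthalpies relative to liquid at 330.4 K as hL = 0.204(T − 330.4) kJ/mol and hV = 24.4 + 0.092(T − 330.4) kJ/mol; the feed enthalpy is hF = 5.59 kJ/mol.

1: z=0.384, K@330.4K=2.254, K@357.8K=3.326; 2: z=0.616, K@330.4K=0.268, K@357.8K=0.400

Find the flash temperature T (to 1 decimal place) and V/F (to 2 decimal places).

T = 339.2 K, V/F = 0.16

Adiabatic flash: solve Rachford–Rice at each trial T, then check hF = ψ·hV(T) + (1−ψ)·hL(T).
  T = 330.4 K: K = (2.254, 0.268), RR gives ψ = 0.033, H_out = 0.814 kJ/mol
  T = 357.8 K: K = (3.326, 0.400), RR gives ψ = 0.375, H_out = 13.592 kJ/mol
  T = 344.1 K: K = (2.759, 0.330), RR gives ψ = 0.223, H_out = 7.894 kJ/mol
  T = 337.2 K: K = (2.497, 0.298), RR gives ψ = 0.135, H_out = 4.588 kJ/mol
  T = 340.6 K: K = (2.624, 0.313), RR gives ψ = 0.180, H_out = 6.269 kJ/mol
  T = 338.9 K: K = (2.560, 0.306), RR gives ψ = 0.158, H_out = 5.443 kJ/mol
Linear interpolation between T = 338.9 (H_out = 5.443) and T = 340.6 (H_out = 6.269) on hF = 5.59 gives T ≈ 339.2 K, at which ψ = 0.16.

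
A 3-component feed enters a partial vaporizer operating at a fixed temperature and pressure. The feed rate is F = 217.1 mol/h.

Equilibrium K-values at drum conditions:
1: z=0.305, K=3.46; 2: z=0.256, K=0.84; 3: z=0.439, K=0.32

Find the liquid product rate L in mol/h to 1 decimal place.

L = 148.8 mol/h

Material balance + equilibrium reduce to Σ zᵢ(Kᵢ−1)/(1+β(Kᵢ−1)) = 0.
Check two-phase: ΣzᵢKᵢ = 1.411 > 1 and Σzᵢ/Kᵢ = 1.765 > 1, so g(0) = 0.411 > 0 and g(1) = -0.765 < 0.
Newton iteration, β⁰ = 0.5:
  β = 0.500: g = -0.1604, g' = -0.845 → β = 0.310
  β = 0.310: g = 0.0041, g' = -0.927 → β = 0.315
Converged at β = 0.315.
Then V = β·F = 0.3147·217.1 = 68.3 mol/h and L = F − V = 148.8 mol/h.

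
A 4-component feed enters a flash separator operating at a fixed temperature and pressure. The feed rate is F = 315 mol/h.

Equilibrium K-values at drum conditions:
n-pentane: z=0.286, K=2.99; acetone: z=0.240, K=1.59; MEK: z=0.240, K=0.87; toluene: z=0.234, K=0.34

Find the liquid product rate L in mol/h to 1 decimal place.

L = 85.8 mol/h

Let ψ = V/F and solve Σ zᵢ(Kᵢ−1)/(1+ψ(Kᵢ−1)) = 0.
g(0) = ΣzᵢKᵢ − 1 = 0.525 and g(1) = 1 − Σzᵢ/Kᵢ = -0.211, so a root lies in (0, 1).
Newton–Raphson from ψ = 0.5:
  ψ = 0.500: g = 0.1308, g' = -0.566 → ψ = 0.731
  ψ = 0.731: g = -0.0021, g' = -0.614 → ψ = 0.728
Converged at ψ = 0.728.
Then V = ψ·F = 0.7276·315 = 229.2 mol/h and L = F − V = 85.8 mol/h.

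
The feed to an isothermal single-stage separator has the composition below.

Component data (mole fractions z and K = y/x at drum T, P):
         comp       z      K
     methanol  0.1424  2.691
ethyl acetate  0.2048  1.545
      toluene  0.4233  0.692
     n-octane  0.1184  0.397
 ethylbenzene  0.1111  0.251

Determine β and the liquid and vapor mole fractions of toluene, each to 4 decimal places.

Newton–Raphson from β = 0.5:
  β = 0.5000: g = -0.17116, g' = -0.4608 → β = 0.1285
  β = 0.1285: g = -0.00310, g' = -0.4983 → β = 0.1223
Converged at β = 0.1223.
Compositions from xᵢ = zᵢ/(1+β(Kᵢ−1)), yᵢ = Kᵢxᵢ:
  methanol: x = 0.1180, y = 0.3175
  ethyl acetate: x = 0.1920, y = 0.2966
  toluene: x = 0.4399, y = 0.3044
  n-octane: x = 0.1278, y = 0.0507
  ethylbenzene: x = 0.1223, y = 0.0307

β = 0.1223, x_toluene = 0.4399, y_toluene = 0.3044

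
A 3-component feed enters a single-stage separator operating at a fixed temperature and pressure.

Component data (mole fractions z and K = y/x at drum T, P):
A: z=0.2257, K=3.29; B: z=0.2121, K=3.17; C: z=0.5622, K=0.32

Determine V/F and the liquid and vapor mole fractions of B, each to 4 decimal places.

V/F = 0.3918, x_B = 0.1146, y_B = 0.3634

Rachford–Rice: g(V/F) = Σ zᵢ(Kᵢ−1)/(1+V/F(Kᵢ−1)) = 0.
Feasibility: ΣzᵢKᵢ = 1.5948, Σzᵢ/Kᵢ = 1.8924 — both > 1, two phases present.
Newton iteration, V/F⁰ = 0.5:
  V/F = 0.5000: g = -0.11753, g' = -1.0838 → V/F = 0.3916
  V/F = 0.3916: g = 0.00032, g' = -1.1038 → V/F = 0.3918
Converged at V/F = 0.3918.
Compositions from xᵢ = zᵢ/(1+V/F(Kᵢ−1)), yᵢ = Kᵢxᵢ:
  A: x = 0.1190, y = 0.3914
  B: x = 0.1146, y = 0.3634
  C: x = 0.7664, y = 0.2453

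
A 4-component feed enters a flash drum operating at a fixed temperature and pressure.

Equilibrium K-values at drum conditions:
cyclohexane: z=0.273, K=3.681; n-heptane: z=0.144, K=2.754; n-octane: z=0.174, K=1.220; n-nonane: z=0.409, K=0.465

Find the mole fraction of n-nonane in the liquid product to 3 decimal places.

x_n-nonane = 0.702

Material balance + equilibrium reduce to Σ zᵢ(Kᵢ−1)/(1+ψ(Kᵢ−1)) = 0.
g(0) = ΣzᵢKᵢ − 1 = 0.804 and g(1) = 1 − Σzᵢ/Kᵢ = -0.149, so a root lies in (0, 1).
Newton–Raphson from ψ = 0.5:
  ψ = 0.500: g = 0.1830, g' = -0.709 → ψ = 0.758
  ψ = 0.758: g = 0.0144, g' = -0.633 → ψ = 0.781
Converged at ψ = 0.781.
Compositions from xᵢ = zᵢ/(1+ψ(Kᵢ−1)), yᵢ = Kᵢxᵢ:
  cyclohexane: x = 0.088, y = 0.325
  n-heptane: x = 0.061, y = 0.167
  n-octane: x = 0.148, y = 0.181
  n-nonane: x = 0.702, y = 0.327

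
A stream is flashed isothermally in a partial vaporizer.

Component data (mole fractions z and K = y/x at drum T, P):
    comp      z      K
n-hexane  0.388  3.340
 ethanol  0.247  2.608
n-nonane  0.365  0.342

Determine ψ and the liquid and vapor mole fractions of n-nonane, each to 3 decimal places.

Newton iteration, ψ⁰ = 0.5:
  ψ = 0.500: g = 0.2806, g' = -0.998 → ψ = 0.781
  ψ = 0.781: g = 0.0030, g' = -1.060 → ψ = 0.784
Converged at ψ = 0.784.
Compositions from xᵢ = zᵢ/(1+ψ(Kᵢ−1)), yᵢ = Kᵢxᵢ:
  n-hexane: x = 0.137, y = 0.457
  ethanol: x = 0.109, y = 0.285
  n-nonane: x = 0.754, y = 0.258

ψ = 0.784, x_n-nonane = 0.754, y_n-nonane = 0.258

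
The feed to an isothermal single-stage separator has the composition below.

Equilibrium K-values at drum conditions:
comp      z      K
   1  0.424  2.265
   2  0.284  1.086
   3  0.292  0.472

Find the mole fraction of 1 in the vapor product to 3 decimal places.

Iterate (Newton) starting at V/F = 0.43:
  V/F = 0.430: g = 0.1715, g' = -0.423 → V/F = 0.836
  V/F = 0.836: g = 0.0076, g' = -0.423 → V/F = 0.854
Converged at V/F = 0.854.
Compositions from xᵢ = zᵢ/(1+V/F(Kᵢ−1)), yᵢ = Kᵢxᵢ:
  1: x = 0.204, y = 0.462
  2: x = 0.265, y = 0.287
  3: x = 0.532, y = 0.251

y_1 = 0.462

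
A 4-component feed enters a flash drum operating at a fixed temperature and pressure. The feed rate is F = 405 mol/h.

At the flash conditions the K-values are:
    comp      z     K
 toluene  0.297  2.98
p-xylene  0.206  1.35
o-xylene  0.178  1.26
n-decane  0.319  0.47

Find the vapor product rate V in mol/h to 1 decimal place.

Material balance + equilibrium reduce to Σ zᵢ(Kᵢ−1)/(1+β(Kᵢ−1)) = 0.
Check two-phase: ΣzᵢKᵢ = 1.537 > 1 and Σzᵢ/Kᵢ = 1.072 > 1, so g(0) = 0.537 > 0 and g(1) = -0.072 < 0.
Iterate (Newton) starting at β = 0.41:
  β = 0.410: g = 0.2134, g' = -0.530 → β = 0.813
  β = 0.813: g = 0.0228, g' = -0.471 → β = 0.861
  β = 0.861: g = -0.0003, g' = -0.485 → β = 0.860
Converged at β = 0.860.
Then V = β·F = 0.8603·405 = 348.4 mol/h and L = F − V = 56.6 mol/h.

V = 348.4 mol/h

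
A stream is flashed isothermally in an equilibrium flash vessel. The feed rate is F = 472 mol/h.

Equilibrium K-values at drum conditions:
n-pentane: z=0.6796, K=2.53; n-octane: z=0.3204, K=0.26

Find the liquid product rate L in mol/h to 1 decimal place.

L = 137.4 mol/h

Binary case is linear: z₁(K₁−1)(1+V/F(K₂−1)) + z₂(K₂−1)(1+V/F(K₁−1)) = 0
⇒ V/F = [z₁(K₁−1)+z₂(K₂−1)] / [−(K₁−1)(K₂−1)] = 0.80269/1.13220 = 0.7090
Then V = V/F·F = 0.7090·472 = 334.6 mol/h and L = F − V = 137.4 mol/h.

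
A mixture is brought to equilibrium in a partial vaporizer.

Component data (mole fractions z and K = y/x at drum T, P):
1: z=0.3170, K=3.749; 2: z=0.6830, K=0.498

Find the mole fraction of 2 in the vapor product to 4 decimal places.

Binary case is linear: z₁(K₁−1)(1+V/F(K₂−1)) + z₂(K₂−1)(1+V/F(K₁−1)) = 0
⇒ V/F = [z₁(K₁−1)+z₂(K₂−1)] / [−(K₁−1)(K₂−1)] = 0.52857/1.38000 = 0.3830
Compositions from xᵢ = zᵢ/(1+V/F(Kᵢ−1)), yᵢ = Kᵢxᵢ:
  1: x = 0.1544, y = 0.5789
  2: x = 0.8456, y = 0.4211

y_2 = 0.4211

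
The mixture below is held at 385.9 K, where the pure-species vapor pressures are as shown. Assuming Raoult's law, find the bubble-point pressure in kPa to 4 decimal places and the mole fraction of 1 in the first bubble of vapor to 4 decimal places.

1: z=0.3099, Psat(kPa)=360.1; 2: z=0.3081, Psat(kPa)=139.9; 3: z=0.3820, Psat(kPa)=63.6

Pbub = 178.9934 kPa, y_1 = 0.6235

At the bubble point ψ → 0, so ΣzᵢKᵢ = 1 with Kᵢ = Pᵢˢᵃᵗ/P ⇒ P = ΣzᵢPᵢˢᵃᵗ.
P = 0.3099·360.1 + 0.3081·139.9 + 0.3820·63.6 = 178.9934 kPa
yᵢ = zᵢPᵢˢᵃᵗ/P ⇒ y_1 = 0.3099·360.1/178.9934 = 0.6235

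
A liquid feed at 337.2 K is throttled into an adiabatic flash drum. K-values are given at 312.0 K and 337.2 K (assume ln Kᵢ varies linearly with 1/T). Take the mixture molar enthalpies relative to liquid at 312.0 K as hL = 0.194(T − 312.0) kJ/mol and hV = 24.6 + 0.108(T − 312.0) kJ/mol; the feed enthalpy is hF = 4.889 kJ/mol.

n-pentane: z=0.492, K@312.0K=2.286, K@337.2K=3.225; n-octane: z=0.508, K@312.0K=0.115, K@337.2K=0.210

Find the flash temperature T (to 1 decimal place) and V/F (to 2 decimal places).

T = 314.0 K, V/F = 0.18

Adiabatic flash: solve Rachford–Rice at each trial T, then check hF = ψ·hV(T) + (1−ψ)·hL(T).
  T = 312.0 K: K = (2.286, 0.115), RR gives ψ = 0.161, H_out = 3.958 kJ/mol
  T = 337.2 K: K = (3.225, 0.210), RR gives ψ = 0.394, H_out = 13.738 kJ/mol
  T = 324.6 K: K = (2.733, 0.157), RR gives ψ = 0.291, H_out = 9.281 kJ/mol
  T = 318.3 K: K = (2.504, 0.135), RR gives ψ = 0.231, H_out = 6.779 kJ/mol
  T = 315.1 K: K = (2.392, 0.124), RR gives ψ = 0.197, H_out = 5.395 kJ/mol
  T = 313.6 K: K = (2.340, 0.120), RR gives ψ = 0.180, H_out = 4.713 kJ/mol
Linear interpolation between T = 313.6 (H_out = 4.713) and T = 315.1 (H_out = 5.395) on hF = 4.889 gives T ≈ 314.0 K, at which ψ = 0.18.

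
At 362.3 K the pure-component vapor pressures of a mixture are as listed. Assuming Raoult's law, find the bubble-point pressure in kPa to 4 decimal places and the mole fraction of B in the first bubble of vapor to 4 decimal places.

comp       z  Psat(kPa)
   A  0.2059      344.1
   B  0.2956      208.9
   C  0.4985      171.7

Pbub = 218.1935 kPa, y_B = 0.2830

At the bubble point ψ → 0, so ΣzᵢKᵢ = 1 with Kᵢ = Pᵢˢᵃᵗ/P ⇒ P = ΣzᵢPᵢˢᵃᵗ.
P = 0.2059·344.1 + 0.2956·208.9 + 0.4985·171.7 = 218.1935 kPa
yᵢ = zᵢPᵢˢᵃᵗ/P ⇒ y_B = 0.2956·208.9/218.1935 = 0.2830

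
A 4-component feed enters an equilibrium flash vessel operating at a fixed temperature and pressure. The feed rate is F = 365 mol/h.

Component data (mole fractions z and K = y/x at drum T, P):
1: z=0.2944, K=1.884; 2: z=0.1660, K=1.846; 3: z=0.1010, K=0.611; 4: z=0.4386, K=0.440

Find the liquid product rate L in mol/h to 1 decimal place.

L = 273.8 mol/h

Rachford–Rice: g(V/F) = Σ zᵢ(Kᵢ−1)/(1+V/F(Kᵢ−1)) = 0.
g(0) = ΣzᵢKᵢ − 1 = 0.1158 and g(1) = 1 − Σzᵢ/Kᵢ = -0.4083, so a root lies in (0, 1).
Newton–Raphson from V/F = 0.5:
  V/F = 0.5000: g = -0.11074, g' = -0.4582 → V/F = 0.2583
  V/F = 0.2583: g = -0.00371, g' = -0.4394 → V/F = 0.2499
Converged at V/F = 0.2499.
Then V = V/F·F = 0.2499·365 = 91.2 mol/h and L = F − V = 273.8 mol/h.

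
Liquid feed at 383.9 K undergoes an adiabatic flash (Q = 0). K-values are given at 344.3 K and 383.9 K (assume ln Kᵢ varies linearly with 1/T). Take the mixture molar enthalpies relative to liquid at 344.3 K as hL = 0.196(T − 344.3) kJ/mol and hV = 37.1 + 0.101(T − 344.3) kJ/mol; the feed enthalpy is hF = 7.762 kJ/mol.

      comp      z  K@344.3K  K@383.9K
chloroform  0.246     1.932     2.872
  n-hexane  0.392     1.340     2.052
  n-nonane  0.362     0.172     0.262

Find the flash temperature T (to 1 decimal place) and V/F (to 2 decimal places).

T = 347.8 K, V/F = 0.19

Adiabatic flash: solve Rachford–Rice at each trial T, then check hF = ψ·hV(T) + (1−ψ)·hL(T).
  T = 344.3 K: K = (1.932, 1.340, 0.172), RR gives ψ = 0.123, H_out = 4.556 kJ/mol
  T = 383.9 K: K = (2.872, 2.052, 0.262), RR gives ψ = 0.590, H_out = 27.434 kJ/mol
  T = 364.1 K: K = (2.381, 1.678, 0.215), RR gives ψ = 0.417, H_out = 18.567 kJ/mol
  T = 354.2 K: K = (2.151, 1.504, 0.193), RR gives ψ = 0.295, H_out = 12.599 kJ/mol
  T = 349.2 K: K = (2.039, 1.420, 0.182), RR gives ψ = 0.216, H_out = 8.880 kJ/mol
  T = 346.8 K: K = (1.986, 1.381, 0.177), RR gives ψ = 0.173, H_out = 6.860 kJ/mol
  T = 348.0 K: K = (2.013, 1.400, 0.180), RR gives ψ = 0.195, H_out = 7.891 kJ/mol
Linear interpolation between T = 346.8 (H_out = 6.860) and T = 348.0 (H_out = 7.891) on hF = 7.762 gives T ≈ 347.8 K, at which ψ = 0.19.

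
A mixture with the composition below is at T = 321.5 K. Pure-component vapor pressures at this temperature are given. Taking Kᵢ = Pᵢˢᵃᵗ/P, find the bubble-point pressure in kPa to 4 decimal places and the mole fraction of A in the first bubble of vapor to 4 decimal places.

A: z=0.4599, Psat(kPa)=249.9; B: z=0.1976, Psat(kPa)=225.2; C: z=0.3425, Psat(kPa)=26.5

Pbub = 168.5048 kPa, y_A = 0.6821

At the bubble point ψ → 0, so ΣzᵢKᵢ = 1 with Kᵢ = Pᵢˢᵃᵗ/P ⇒ P = ΣzᵢPᵢˢᵃᵗ.
P = 0.4599·249.9 + 0.1976·225.2 + 0.3425·26.5 = 168.5048 kPa
yᵢ = zᵢPᵢˢᵃᵗ/P ⇒ y_A = 0.4599·249.9/168.5048 = 0.6821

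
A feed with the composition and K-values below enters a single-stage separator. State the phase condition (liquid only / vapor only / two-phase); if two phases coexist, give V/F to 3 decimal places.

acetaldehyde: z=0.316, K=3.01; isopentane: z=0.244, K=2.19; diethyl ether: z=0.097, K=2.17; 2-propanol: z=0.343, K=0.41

ΣzᵢKᵢ = 1.837; Σzᵢ/Kᵢ = 1.098.
Both exceed 1, so a two-phase solution exists.
Rachford–Rice: g(ψ) = Σ zᵢ(Kᵢ−1)/(1+ψ(Kᵢ−1)) = 0.
Newton–Raphson from ψ = 0.5:
  ψ = 0.500: g = 0.2834, g' = -0.746 → ψ = 0.880
  ψ = 0.880: g = 0.0065, g' = -0.797 → ψ = 0.888
Converged at ψ = 0.888.

two-phase, V/F = 0.888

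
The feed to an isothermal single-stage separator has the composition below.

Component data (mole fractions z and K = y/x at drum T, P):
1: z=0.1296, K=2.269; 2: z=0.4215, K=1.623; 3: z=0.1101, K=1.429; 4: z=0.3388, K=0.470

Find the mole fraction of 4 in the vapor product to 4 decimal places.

y_4 = 0.2648

Rachford–Rice: g(V/F) = Σ zᵢ(Kᵢ−1)/(1+V/F(Kᵢ−1)) = 0.
g(0) = ΣzᵢKᵢ − 1 = 0.2947 and g(1) = 1 − Σzᵢ/Kᵢ = -0.1147, so a root lies in (0, 1).
Iterate (Newton) starting at V/F = 0.5:
  V/F = 0.5000: g = 0.09543, g' = -0.3631 → V/F = 0.7628
  V/F = 0.7628: g = -0.00426, g' = -0.4087 → V/F = 0.7524
  V/F = 0.7524: g = -0.00002, g' = -0.4053 → V/F = 0.7523
Converged at V/F = 0.7523.
Compositions from xᵢ = zᵢ/(1+V/F(Kᵢ−1)), yᵢ = Kᵢxᵢ:
  1: x = 0.0663, y = 0.1504
  2: x = 0.2870, y = 0.4658
  3: x = 0.0832, y = 0.1189
  4: x = 0.5635, y = 0.2648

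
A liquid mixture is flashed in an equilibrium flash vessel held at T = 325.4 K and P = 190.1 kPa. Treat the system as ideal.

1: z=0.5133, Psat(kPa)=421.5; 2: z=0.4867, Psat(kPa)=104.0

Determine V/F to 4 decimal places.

V/F = 0.7335

Raoult's law: Kᵢ = Pᵢˢᵃᵗ/P = Pᵢˢᵃᵗ/190.1.
  K_1 = 421.5/190.1 = 2.217254, K_2 = 104.0/190.1 = 0.547080
Material balance + equilibrium reduce to Σ zᵢ(Kᵢ−1)/(1+V/F(Kᵢ−1)) = 0.
Feasibility: ΣzᵢKᵢ = 1.4044, Σzᵢ/Kᵢ = 1.1211 — both > 1, two phases present.
Newton–Raphson from V/F = 0.69:
  V/F = 0.6900: g = 0.01895, g' = -0.4359 → V/F = 0.7335
Converged at V/F = 0.7335.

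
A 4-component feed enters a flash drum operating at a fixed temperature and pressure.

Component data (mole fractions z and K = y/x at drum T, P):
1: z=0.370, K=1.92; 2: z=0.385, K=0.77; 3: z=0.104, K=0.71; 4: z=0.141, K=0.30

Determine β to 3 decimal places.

β = 0.341

Rachford–Rice: g(β) = Σ zᵢ(Kᵢ−1)/(1+β(Kᵢ−1)) = 0.
Feasibility: ΣzᵢKᵢ = 1.123, Σzᵢ/Kᵢ = 1.309 — both > 1, two phases present.
Iterate (Newton) starting at β = 0.5:
  β = 0.500: g = -0.0540, g' = -0.348 → β = 0.345
  β = 0.345: g = -0.0014, g' = -0.335 → β = 0.341
Converged at β = 0.341.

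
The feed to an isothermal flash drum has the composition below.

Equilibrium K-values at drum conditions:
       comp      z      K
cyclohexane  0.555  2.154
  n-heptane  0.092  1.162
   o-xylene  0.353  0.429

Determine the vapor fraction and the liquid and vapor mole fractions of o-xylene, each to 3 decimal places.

Let ψ = V/F and solve Σ zᵢ(Kᵢ−1)/(1+ψ(Kᵢ−1)) = 0.
Feasibility: ΣzᵢKᵢ = 1.454, Σzᵢ/Kᵢ = 1.160 — both > 1, two phases present.
Newton iteration, ψ⁰ = 0.45:
  ψ = 0.450: g = 0.1642, g' = -0.531 → ψ = 0.759
  ψ = 0.759: g = -0.0012, g' = -0.571 → ψ = 0.757
Converged at ψ = 0.757.
Compositions from xᵢ = zᵢ/(1+ψ(Kᵢ−1)), yᵢ = Kᵢxᵢ:
  cyclohexane: x = 0.296, y = 0.638
  n-heptane: x = 0.082, y = 0.095
  o-xylene: x = 0.622, y = 0.267

ψ = 0.757, x_o-xylene = 0.622, y_o-xylene = 0.267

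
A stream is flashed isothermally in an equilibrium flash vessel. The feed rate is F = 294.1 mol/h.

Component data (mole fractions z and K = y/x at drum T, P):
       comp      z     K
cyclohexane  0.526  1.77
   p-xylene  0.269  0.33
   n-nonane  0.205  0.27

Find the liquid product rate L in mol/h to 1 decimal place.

Material balance + equilibrium reduce to Σ zᵢ(Kᵢ−1)/(1+ψ(Kᵢ−1)) = 0.
Check two-phase: ΣzᵢKᵢ = 1.075 > 1 and Σzᵢ/Kᵢ = 1.872 > 1, so g(0) = 0.075 > 0 and g(1) = -0.872 < 0.
Newton iteration, ψ⁰ = 0.54:
  ψ = 0.540: g = -0.2434, g' = -0.750 → ψ = 0.215
  ψ = 0.215: g = -0.0408, g' = -0.548 → ψ = 0.141
  ψ = 0.141: g = -0.0005, g' = -0.537 → ψ = 0.140
Converged at ψ = 0.140.
Then V = ψ·F = 0.1401·294.1 = 41.2 mol/h and L = F − V = 252.9 mol/h.

L = 252.9 mol/h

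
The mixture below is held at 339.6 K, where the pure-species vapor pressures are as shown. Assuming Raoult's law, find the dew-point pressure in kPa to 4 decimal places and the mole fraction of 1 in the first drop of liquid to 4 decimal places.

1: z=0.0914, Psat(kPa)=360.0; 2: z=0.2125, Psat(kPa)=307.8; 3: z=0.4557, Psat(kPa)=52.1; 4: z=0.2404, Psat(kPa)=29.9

Pdew = 56.3982 kPa, x_1 = 0.0143

At the dew point ψ → 1, so Σzᵢ/Kᵢ = 1 with Kᵢ = Pᵢˢᵃᵗ/P ⇒ 1/P = Σzᵢ/Pᵢˢᵃᵗ.
1/P = 0.0914/360.0 + 0.2125/307.8 + 0.4557/52.1 + 0.2404/29.9 = 0.0177310 ⇒ P = 56.3982 kPa
xᵢ = zᵢP/Pᵢˢᵃᵗ ⇒ x_1 = 0.0914·56.3982/360.0 = 0.0143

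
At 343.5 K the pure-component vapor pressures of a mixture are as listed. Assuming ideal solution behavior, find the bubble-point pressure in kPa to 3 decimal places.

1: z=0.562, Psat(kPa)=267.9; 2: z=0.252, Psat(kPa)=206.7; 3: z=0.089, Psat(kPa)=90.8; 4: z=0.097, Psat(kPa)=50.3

At the bubble point ψ → 0, so ΣzᵢKᵢ = 1 with Kᵢ = Pᵢˢᵃᵗ/P ⇒ P = ΣzᵢPᵢˢᵃᵗ.
P = 0.562·267.9 + 0.252·206.7 + 0.089·90.8 + 0.097·50.3 = 215.608 kPa

Pbub = 215.608 kPa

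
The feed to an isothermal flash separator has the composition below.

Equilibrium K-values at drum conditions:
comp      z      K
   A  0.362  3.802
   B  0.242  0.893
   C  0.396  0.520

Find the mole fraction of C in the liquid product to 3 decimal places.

x_C = 0.620

Material balance + equilibrium reduce to Σ zᵢ(Kᵢ−1)/(1+β(Kᵢ−1)) = 0.
Feasibility: ΣzᵢKᵢ = 1.798, Σzᵢ/Kᵢ = 1.128 — both > 1, two phases present.
Iterate (Newton) starting at β = 0.53:
  β = 0.530: g = 0.1258, g' = -0.627 → β = 0.730
  β = 0.730: g = 0.0121, g' = -0.526 → β = 0.754
Converged at β = 0.754.
Compositions from xᵢ = zᵢ/(1+β(Kᵢ−1)), yᵢ = Kᵢxᵢ:
  A: x = 0.116, y = 0.442
  B: x = 0.263, y = 0.235
  C: x = 0.620, y = 0.323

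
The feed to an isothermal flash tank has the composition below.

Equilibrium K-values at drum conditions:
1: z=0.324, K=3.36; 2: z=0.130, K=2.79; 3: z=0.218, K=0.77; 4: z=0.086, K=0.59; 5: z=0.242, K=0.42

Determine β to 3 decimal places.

β = 0.775

Rachford–Rice: g(β) = Σ zᵢ(Kᵢ−1)/(1+β(Kᵢ−1)) = 0.
Check two-phase: ΣzᵢKᵢ = 1.772 > 1 and Σzᵢ/Kᵢ = 1.148 > 1, so g(0) = 0.772 > 0 and g(1) = -0.148 < 0.
Newton iteration, β⁰ = 0.5:
  β = 0.500: g = 0.1749, g' = -0.695 → β = 0.752
  β = 0.752: g = 0.0144, g' = -0.613 → β = 0.775
Converged at β = 0.775.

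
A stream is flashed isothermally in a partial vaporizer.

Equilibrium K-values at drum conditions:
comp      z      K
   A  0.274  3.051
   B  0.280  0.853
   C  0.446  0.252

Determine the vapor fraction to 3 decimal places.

ψ = 0.162

Rachford–Rice: g(ψ) = Σ zᵢ(Kᵢ−1)/(1+ψ(Kᵢ−1)) = 0.
Feasibility: ΣzᵢKᵢ = 1.187, Σzᵢ/Kᵢ = 2.188 — both > 1, two phases present.
Newton iteration, ψ⁰ = 0.5:
  ψ = 0.500: g = -0.2999, g' = -0.925 → ψ = 0.176
  ψ = 0.176: g = -0.0132, g' = -0.960 → ψ = 0.162
Converged at ψ = 0.162.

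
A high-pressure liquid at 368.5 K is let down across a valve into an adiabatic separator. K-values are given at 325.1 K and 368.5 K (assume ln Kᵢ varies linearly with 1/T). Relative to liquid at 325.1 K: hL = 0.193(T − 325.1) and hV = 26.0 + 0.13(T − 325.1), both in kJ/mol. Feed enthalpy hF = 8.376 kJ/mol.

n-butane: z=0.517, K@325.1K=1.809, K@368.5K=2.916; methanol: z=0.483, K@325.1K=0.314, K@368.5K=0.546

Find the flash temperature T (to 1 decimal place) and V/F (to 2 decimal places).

T = 331.3 K, V/F = 0.28

Adiabatic flash: solve Rachford–Rice at each trial T, then check hF = ψ·hV(T) + (1−ψ)·hL(T).
  T = 325.1 K: K = (1.809, 0.314), RR gives ψ = 0.157, H_out = 4.072 kJ/mol
  T = 368.5 K: K = (2.916, 0.546), RR gives ψ = 0.887, H_out = 29.005 kJ/mol
  T = 346.8 K: K = (2.331, 0.421), RR gives ψ = 0.531, H_out = 17.257 kJ/mol
  T = 336.0 K: K = (2.063, 0.366), RR gives ψ = 0.361, H_out = 11.236 kJ/mol
  T = 330.6 K: K = (1.935, 0.340), RR gives ψ = 0.266, H_out = 7.893 kJ/mol
  T = 333.3 K: K = (1.999, 0.352), RR gives ψ = 0.315, H_out = 9.605 kJ/mol
  T = 332.0 K: K = (1.968, 0.346), RR gives ψ = 0.292, H_out = 8.792 kJ/mol
  T = 331.3 K: K = (1.952, 0.343), RR gives ψ = 0.279, H_out = 8.346 kJ/mol
Linear interpolation between T = 331.3 (H_out = 8.346) and T = 332.0 (H_out = 8.792) on hF = 8.376 gives T ≈ 331.3 K, at which ψ = 0.28.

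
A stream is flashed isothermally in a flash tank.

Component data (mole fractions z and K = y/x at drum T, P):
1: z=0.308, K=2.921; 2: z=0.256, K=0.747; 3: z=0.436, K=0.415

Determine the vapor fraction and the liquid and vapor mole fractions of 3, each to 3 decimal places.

ψ = 0.294, x_3 = 0.527, y_3 = 0.219

Material balance + equilibrium reduce to Σ zᵢ(Kᵢ−1)/(1+ψ(Kᵢ−1)) = 0.
Check two-phase: ΣzᵢKᵢ = 1.272 > 1 and Σzᵢ/Kᵢ = 1.499 > 1, so g(0) = 0.272 > 0 and g(1) = -0.499 < 0.
Newton–Raphson from ψ = 0.54:
  ψ = 0.540: g = -0.1574, g' = -0.615 → ψ = 0.284
  ψ = 0.284: g = 0.0073, g' = -0.710 → ψ = 0.294
Converged at ψ = 0.294.
Compositions from xᵢ = zᵢ/(1+ψ(Kᵢ−1)), yᵢ = Kᵢxᵢ:
  1: x = 0.197, y = 0.575
  2: x = 0.277, y = 0.207
  3: x = 0.527, y = 0.219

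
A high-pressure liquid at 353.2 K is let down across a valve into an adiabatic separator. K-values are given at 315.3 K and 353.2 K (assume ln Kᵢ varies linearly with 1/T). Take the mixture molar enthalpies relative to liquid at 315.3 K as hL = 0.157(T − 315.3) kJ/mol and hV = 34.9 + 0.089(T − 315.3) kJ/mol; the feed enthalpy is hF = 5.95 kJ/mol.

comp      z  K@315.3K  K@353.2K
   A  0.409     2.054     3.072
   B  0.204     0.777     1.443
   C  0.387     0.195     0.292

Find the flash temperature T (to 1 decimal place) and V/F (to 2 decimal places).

T = 318.3 K, V/F = 0.16

Adiabatic flash: solve Rachford–Rice at each trial T, then check hF = ψ·hV(T) + (1−ψ)·hL(T).
  T = 315.3 K: K = (2.054, 0.777, 0.195), RR gives ψ = 0.107, H_out = 3.729 kJ/mol
  T = 353.2 K: K = (3.072, 1.443, 0.292), RR gives ψ = 0.571, H_out = 24.420 kJ/mol
  T = 334.2 K: K = (2.539, 1.077, 0.241), RR gives ψ = 0.380, H_out = 15.735 kJ/mol
  T = 324.8 K: K = (2.292, 0.920, 0.218), RR gives ψ = 0.258, H_out = 10.345 kJ/mol
  T = 320.1 K: K = (2.173, 0.847, 0.206), RR gives ψ = 0.188, H_out = 7.250 kJ/mol
  T = 317.7 K: K = (2.113, 0.812, 0.201), RR gives ψ = 0.149, H_out = 5.540 kJ/mol
Linear interpolation between T = 317.7 (H_out = 5.540) and T = 320.1 (H_out = 7.250) on hF = 5.95 gives T ≈ 318.3 K, at which ψ = 0.16.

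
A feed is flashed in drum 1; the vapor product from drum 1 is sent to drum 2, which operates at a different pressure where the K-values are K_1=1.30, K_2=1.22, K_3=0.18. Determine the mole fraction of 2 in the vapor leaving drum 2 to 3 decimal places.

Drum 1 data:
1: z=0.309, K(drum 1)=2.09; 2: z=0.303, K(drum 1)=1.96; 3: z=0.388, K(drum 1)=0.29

Drum 1:
Let ψ₁ = V/F and solve Σ zᵢ(Kᵢ−1)/(1+ψ₁(Kᵢ−1)) = 0.
Check two-phase: ΣzᵢKᵢ = 1.352 > 1 and Σzᵢ/Kᵢ = 1.640 > 1, so g(0) = 0.352 > 0 and g(1) = -0.640 < 0.
Iterate (Newton) starting at ψ₁ = 0.54:
  ψ₁ = 0.540: g = -0.0432, g' = -0.781 → ψ₁ = 0.485
  ψ₁ = 0.485: g = -0.0011, g' = -0.742 → ψ₁ = 0.483
Converged at ψ₁ = 0.483.
Drum-1 compositions:
  1: x = 0.202, y = 0.423
  2: x = 0.207, y = 0.406
  3: x = 0.591, y = 0.171
Drum-2 feed = drum-1 vapor: z₂ = (0.4230, 0.4057, 0.1713).
Drum 2:
Iterate (Newton) starting at ψ₂ = 0.5:
  ψ₂ = 0.500: g = -0.0473, g' = -0.376 → ψ₂ = 0.374
  ψ₂ = 0.374: g = -0.0060, g' = -0.287 → ψ₂ = 0.353
Converged at ψ₂ = 0.353.
  1: x = 0.383, y = 0.497
  2: x = 0.376, y = 0.459
  3: x = 0.241, y = 0.043

y_2 (drum 2) = 0.459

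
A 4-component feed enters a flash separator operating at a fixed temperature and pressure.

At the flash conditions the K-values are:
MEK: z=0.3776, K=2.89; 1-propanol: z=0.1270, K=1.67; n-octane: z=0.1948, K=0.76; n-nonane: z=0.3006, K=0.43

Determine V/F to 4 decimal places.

V/F = 0.7422

Rachford–Rice: g(V/F) = Σ zᵢ(Kᵢ−1)/(1+V/F(Kᵢ−1)) = 0.
g(0) = ΣzᵢKᵢ − 1 = 0.5807 and g(1) = 1 − Σzᵢ/Kᵢ = -0.1621, so a root lies in (0, 1).
Newton iteration, V/F⁰ = 0.59:
  V/F = 0.5900: g = 0.08577, g' = -0.5677 → V/F = 0.7411
  V/F = 0.7411: g = 0.00062, g' = -0.5689 → V/F = 0.7422
Converged at V/F = 0.7422.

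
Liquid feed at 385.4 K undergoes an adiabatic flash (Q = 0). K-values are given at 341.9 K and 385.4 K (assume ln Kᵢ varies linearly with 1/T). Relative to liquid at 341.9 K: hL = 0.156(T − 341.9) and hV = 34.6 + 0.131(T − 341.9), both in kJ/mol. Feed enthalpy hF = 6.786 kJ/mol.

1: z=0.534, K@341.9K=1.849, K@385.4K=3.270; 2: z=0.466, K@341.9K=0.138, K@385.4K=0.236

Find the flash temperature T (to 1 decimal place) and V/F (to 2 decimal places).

Adiabatic flash: solve Rachford–Rice at each trial T, then check hF = ψ·hV(T) + (1−ψ)·hL(T).
  T = 341.9 K: K = (1.849, 0.138), RR gives ψ = 0.071, H_out = 2.443 kJ/mol
  T = 385.4 K: K = (3.270, 0.236), RR gives ψ = 0.494, H_out = 23.330 kJ/mol
  T = 363.6 K: K = (2.500, 0.183), RR gives ψ = 0.343, H_out = 15.069 kJ/mol
  T = 352.8 K: K = (2.161, 0.160), RR gives ψ = 0.234, H_out = 9.744 kJ/mol
  T = 347.4 K: K = (2.003, 0.149), RR gives ψ = 0.163, H_out = 6.465 kJ/mol
  T = 350.1 K: K = (2.081, 0.154), RR gives ψ = 0.200, H_out = 8.172 kJ/mol
  T = 348.8 K: K = (2.043, 0.152), RR gives ψ = 0.183, H_out = 7.369 kJ/mol
Linear interpolation between T = 347.4 (H_out = 6.465) and T = 348.8 (H_out = 7.369) on hF = 6.786 gives T ≈ 347.9 K, at which ψ = 0.17.

T = 347.9 K, V/F = 0.17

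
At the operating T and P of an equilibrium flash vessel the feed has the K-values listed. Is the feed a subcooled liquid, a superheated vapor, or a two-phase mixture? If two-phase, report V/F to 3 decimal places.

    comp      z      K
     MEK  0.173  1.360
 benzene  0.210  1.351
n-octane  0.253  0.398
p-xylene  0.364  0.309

subcooled liquid

ΣzᵢKᵢ = 0.732; Σzᵢ/Kᵢ = 2.096.
Since ΣzᵢKᵢ < 1 the mixture is below its bubble point — single liquid phase.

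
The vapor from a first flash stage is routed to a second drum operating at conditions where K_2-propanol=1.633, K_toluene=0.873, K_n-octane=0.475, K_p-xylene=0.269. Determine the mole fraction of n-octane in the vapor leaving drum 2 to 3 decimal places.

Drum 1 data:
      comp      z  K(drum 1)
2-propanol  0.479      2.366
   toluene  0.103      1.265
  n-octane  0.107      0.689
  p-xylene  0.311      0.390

y_n-octane (drum 2) = 0.057

Drum 1:
Newton iteration, ψ₁⁰ = 0.5:
  ψ₁ = 0.500: g = 0.1005, g' = -0.575 → ψ₁ = 0.675
  ψ₁ = 0.675: g = -0.0009, g' = -0.598 → ψ₁ = 0.673
Converged at ψ₁ = 0.673.
Drum-1 compositions:
  2-propanol: x = 0.250, y = 0.590
  toluene: x = 0.087, y = 0.111
  n-octane: x = 0.135, y = 0.093
  p-xylene: x = 0.528, y = 0.206
Drum-2 feed = drum-1 vapor: z₂ = (0.5904, 0.1106, 0.0932, 0.2058).
Drum 2:
Let ψ₂ = V/F and solve Σ zᵢ(Kᵢ−1)/(1+ψ₂(Kᵢ−1)) = 0.
Check two-phase: ΣzᵢKᵢ = 1.160 > 1 and Σzᵢ/Kᵢ = 1.450 > 1, so g(0) = 0.160 > 0 and g(1) = -0.450 < 0.
Newton–Raphson from ψ₂ = 0.5:
  ψ₂ = 0.500: g = -0.0346, g' = -0.459 → ψ₂ = 0.425
  ψ₂ = 0.425: g = -0.0014, g' = -0.423 → ψ₂ = 0.421
Converged at ψ₂ = 0.421.
  2-propanol: x = 0.466, y = 0.761
  toluene: x = 0.117, y = 0.102
  n-octane: x = 0.120, y = 0.057
  p-xylene: x = 0.297, y = 0.080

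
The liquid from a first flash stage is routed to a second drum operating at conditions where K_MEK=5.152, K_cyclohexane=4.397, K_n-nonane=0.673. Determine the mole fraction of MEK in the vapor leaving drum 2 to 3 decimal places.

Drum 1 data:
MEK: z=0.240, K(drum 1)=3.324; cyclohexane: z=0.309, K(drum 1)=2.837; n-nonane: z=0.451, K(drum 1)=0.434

y_MEK (drum 2) = 0.157

Drum 1:
Newton iteration, ψ₁⁰ = 0.5:
  ψ₁ = 0.500: g = 0.1978, g' = -0.842 → ψ₁ = 0.735
  ψ₁ = 0.735: g = 0.0103, g' = -0.789 → ψ₁ = 0.748
Converged at ψ₁ = 0.748.
Drum-1 compositions:
  MEK: x = 0.088, y = 0.291
  cyclohexane: x = 0.130, y = 0.369
  n-nonane: x = 0.782, y = 0.339
Drum-2 feed = drum-1 liquid: z₂ = (0.0876, 0.1301, 0.7822).
Drum 2:
Rachford–Rice: g(ψ₂) = Σ zᵢ(Kᵢ−1)/(1+ψ₂(Kᵢ−1)) = 0.
Check two-phase: ΣzᵢKᵢ = 1.550 > 1 and Σzᵢ/Kᵢ = 1.209 > 1, so g(0) = 0.550 > 0 and g(1) = -0.209 < 0.
Iterate (Newton) starting at ψ₂ = 0.5:
  ψ₂ = 0.500: g = -0.0237, g' = -0.485 → ψ₂ = 0.451
  ψ₂ = 0.451: g = 0.0011, g' = -0.532 → ψ₂ = 0.453
Converged at ψ₂ = 0.453.
  MEK: x = 0.030, y = 0.157
  cyclohexane: x = 0.051, y = 0.225
  n-nonane: x = 0.918, y = 0.618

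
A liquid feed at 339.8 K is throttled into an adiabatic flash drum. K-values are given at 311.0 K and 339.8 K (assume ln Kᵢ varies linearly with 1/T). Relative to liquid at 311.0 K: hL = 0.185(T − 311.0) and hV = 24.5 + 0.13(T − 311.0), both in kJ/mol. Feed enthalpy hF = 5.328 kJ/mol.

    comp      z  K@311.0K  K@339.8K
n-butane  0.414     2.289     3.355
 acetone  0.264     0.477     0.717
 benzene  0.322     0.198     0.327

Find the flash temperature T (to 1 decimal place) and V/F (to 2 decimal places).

Adiabatic flash: solve Rachford–Rice at each trial T, then check hF = ψ·hV(T) + (1−ψ)·hL(T).
  T = 311.0 K: K = (2.289, 0.477, 0.198), RR gives ψ = 0.155, H_out = 3.786 kJ/mol
  T = 339.8 K: K = (3.355, 0.717, 0.327), RR gives ψ = 0.541, H_out = 17.718 kJ/mol
  T = 325.4 K: K = (2.795, 0.590, 0.257), RR gives ψ = 0.358, H_out = 11.146 kJ/mol
  T = 318.2 K: K = (2.535, 0.532, 0.226), RR gives ψ = 0.262, H_out = 7.645 kJ/mol
  T = 314.6 K: K = (2.410, 0.504, 0.212), RR gives ψ = 0.210, H_out = 5.774 kJ/mol
  T = 312.8 K: K = (2.349, 0.490, 0.205), RR gives ψ = 0.183, H_out = 4.797 kJ/mol
Linear interpolation between T = 312.8 (H_out = 4.797) and T = 314.6 (H_out = 5.774) on hF = 5.328 gives T ≈ 313.8 K, at which ψ = 0.20.

T = 313.8 K, V/F = 0.20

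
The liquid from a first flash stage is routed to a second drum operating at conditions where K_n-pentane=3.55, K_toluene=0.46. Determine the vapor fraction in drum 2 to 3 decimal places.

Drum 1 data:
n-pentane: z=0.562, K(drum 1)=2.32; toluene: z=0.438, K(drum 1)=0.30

Drum 1:
Material balance + equilibrium reduce to Σ zᵢ(Kᵢ−1)/(1+ψ₁(Kᵢ−1)) = 0.
Check two-phase: ΣzᵢKᵢ = 1.435 > 1 and Σzᵢ/Kᵢ = 1.702 > 1, so g(0) = 0.435 > 0 and g(1) = -0.702 < 0.
Binary case is linear: z₁(K₁−1)(1+ψ₁(K₂−1)) + z₂(K₂−1)(1+ψ₁(K₁−1)) = 0
⇒ ψ₁ = [z₁(K₁−1)+z₂(K₂−1)] / [−(K₁−1)(K₂−1)] = 0.4352/0.9240 = 0.471
Drum-1 compositions:
  n-pentane: x = 0.347, y = 0.804
  toluene: x = 0.653, y = 0.196
Drum-2 feed = drum-1 liquid: z₂ = (0.3465, 0.6535).
Drum 2:
Rachford–Rice: g(ψ₂) = Σ zᵢ(Kᵢ−1)/(1+ψ₂(Kᵢ−1)) = 0.
g(0) = ΣzᵢKᵢ − 1 = 0.531 and g(1) = 1 − Σzᵢ/Kᵢ = -0.518, so a root lies in (0, 1).
Binary case is linear: z₁(K₁−1)(1+ψ₂(K₂−1)) + z₂(K₂−1)(1+ψ₂(K₁−1)) = 0
⇒ ψ₂ = [z₁(K₁−1)+z₂(K₂−1)] / [−(K₁−1)(K₂−1)] = 0.5308/1.3770 = 0.385
  n-pentane: x = 0.175, y = 0.620
  toluene: x = 0.825, y = 0.380

V/F (drum 2) = 0.385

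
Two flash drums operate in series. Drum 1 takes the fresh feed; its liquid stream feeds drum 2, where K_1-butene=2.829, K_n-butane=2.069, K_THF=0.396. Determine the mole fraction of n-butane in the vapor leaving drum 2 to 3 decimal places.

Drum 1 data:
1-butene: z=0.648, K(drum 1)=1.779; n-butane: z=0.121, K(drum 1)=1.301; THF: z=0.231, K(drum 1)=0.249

Drum 1:
Material balance + equilibrium reduce to Σ zᵢ(Kᵢ−1)/(1+ψ₁(Kᵢ−1)) = 0.
Feasibility: ΣzᵢKᵢ = 1.368, Σzᵢ/Kᵢ = 1.385 — both > 1, two phases present.
Newton iteration, ψ₁⁰ = 0.5:
  ψ₁ = 0.500: g = 0.1172, g' = -0.546 → ψ₁ = 0.715
  ψ₁ = 0.715: g = -0.0201, g' = -0.777 → ψ₁ = 0.689
  ψ₁ = 0.689: g = -0.0006, g' = -0.733 → ψ₁ = 0.688
Converged at ψ₁ = 0.688.
Drum-1 compositions:
  1-butene: x = 0.422, y = 0.751
  n-butane: x = 0.100, y = 0.130
  THF: x = 0.478, y = 0.119
Drum-2 feed = drum-1 liquid: z₂ = (0.4219, 0.1002, 0.4778).
Drum 2:
Let ψ₂ = V/F and solve Σ zᵢ(Kᵢ−1)/(1+ψ₂(Kᵢ−1)) = 0.
g(0) = ΣzᵢKᵢ − 1 = 0.590 and g(1) = 1 − Σzᵢ/Kᵢ = -0.404, so a root lies in (0, 1).
Iterate (Newton) starting at ψ₂ = 0.56:
  ψ₂ = 0.560: g = 0.0121, g' = -0.787 → ψ₂ = 0.575
Converged at ψ₂ = 0.575.
  1-butene: x = 0.206, y = 0.582
  n-butane: x = 0.062, y = 0.128
  THF: x = 0.732, y = 0.290

y_n-butane (drum 2) = 0.128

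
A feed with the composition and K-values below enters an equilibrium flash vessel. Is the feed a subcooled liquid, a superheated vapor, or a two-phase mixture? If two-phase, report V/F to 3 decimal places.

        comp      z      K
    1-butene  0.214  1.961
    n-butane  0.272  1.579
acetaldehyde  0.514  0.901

superheated vapor

ΣzᵢKᵢ = 1.312; Σzᵢ/Kᵢ = 0.852.
Since Σzᵢ/Kᵢ < 1 the mixture is above its dew point — single vapor phase.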